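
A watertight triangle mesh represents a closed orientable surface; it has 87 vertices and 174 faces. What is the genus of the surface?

1

Every face is a triangle, so 2E = 3·174 = 522, giving E = 261.
χ = V − E + F = 87 − 261 + 174 = 0.
For a closed orientable surface χ = 2 − 2g, so g = (2 − (0))/2 = 1.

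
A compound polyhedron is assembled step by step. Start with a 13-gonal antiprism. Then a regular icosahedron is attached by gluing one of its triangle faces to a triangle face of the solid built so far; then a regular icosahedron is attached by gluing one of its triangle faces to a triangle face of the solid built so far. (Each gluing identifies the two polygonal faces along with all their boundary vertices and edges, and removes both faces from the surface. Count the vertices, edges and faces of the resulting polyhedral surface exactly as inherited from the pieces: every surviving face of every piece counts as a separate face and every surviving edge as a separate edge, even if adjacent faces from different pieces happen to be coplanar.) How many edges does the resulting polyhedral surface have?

106

A 13-gonal antiprism: V=26, E=52, F=28.
Attach a regular icosahedron (V=12, E=30, F=20) along a 3-gon: merge 3 vertices and 3 edges, delete both glued faces → V=35, E=79, F=46.
Attach a regular icosahedron (V=12, E=30, F=20) along a 3-gon: merge 3 vertices and 3 edges, delete both glued faces → V=44, E=106, F=64.
Check: V − E + F = 44 − 106 + 64 = 2.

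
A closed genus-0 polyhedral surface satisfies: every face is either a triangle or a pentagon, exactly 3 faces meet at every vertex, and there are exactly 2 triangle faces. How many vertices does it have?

12

Let x be the number of pentagons; then F = 2 + x.
Edge–face incidences: 2E = 3·2 + 5·x = 6 + 5x.
Every vertex has degree 3, so 3V = 2E.
Euler: V − E + F = 2 ⇒ (2E)/3 − E + (2 + x) = 2.
Multiply by 6: 2·(2E) − 3·(2E) + 6·(2 + x) = 12, i.e. 12 + 6x − (6 + 5x) = 12.
Collecting terms: x + 6 = 12, so x = 6.
Then 2E = 6 + 5·6 = 36, so E = 18, V = 2E/3 = 12, F = 2 + 6 = 8.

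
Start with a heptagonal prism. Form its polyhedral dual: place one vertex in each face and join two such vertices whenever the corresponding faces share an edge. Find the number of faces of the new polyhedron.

The base solid has V = 14, E = 21, F = 9.
The dual swaps V and F and preserves E: V′ = F = 9, E′ = E = 21, F′ = V = 14.

14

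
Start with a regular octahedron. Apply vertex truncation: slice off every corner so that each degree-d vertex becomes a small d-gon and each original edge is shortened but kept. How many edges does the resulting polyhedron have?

36

The base solid has V = 6, E = 12, F = 8.
Truncation replaces each original edge-end by a new vertex, so V′ = 2E = 24.
Each original edge survives, and each old vertex of degree d contributes d new edges; summing degrees gives Σd = 2E, so E′ = E + 2E = 3E = 36.
Each original face survives and each original vertex becomes one new face: F′ = F + V = 14.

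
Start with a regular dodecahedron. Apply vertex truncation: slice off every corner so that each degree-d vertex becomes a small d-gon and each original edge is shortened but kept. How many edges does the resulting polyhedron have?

90

The base solid has V = 20, E = 30, F = 12.
Truncation replaces each original edge-end by a new vertex, so V′ = 2E = 60.
Each original edge survives, and each old vertex of degree d contributes d new edges; summing degrees gives Σd = 2E, so E′ = E + 2E = 3E = 90.
Each original face survives and each original vertex becomes one new face: F′ = F + V = 32.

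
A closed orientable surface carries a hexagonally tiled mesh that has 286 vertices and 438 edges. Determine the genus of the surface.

Every face is a hexagon and each edge borders two faces, so 6F = 2·438, giving F = 146.
χ = V − E + F = 286 − 438 + 146 = -6.
For a closed orientable surface χ = 2 − 2g, so g = (2 − (-6))/2 = 4.

4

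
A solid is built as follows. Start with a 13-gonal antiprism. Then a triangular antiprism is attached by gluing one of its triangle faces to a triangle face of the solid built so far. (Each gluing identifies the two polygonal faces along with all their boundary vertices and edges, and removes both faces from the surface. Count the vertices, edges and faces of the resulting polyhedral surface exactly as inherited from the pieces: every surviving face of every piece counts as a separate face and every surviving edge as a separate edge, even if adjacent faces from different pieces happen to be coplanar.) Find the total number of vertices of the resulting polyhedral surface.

A 13-gonal antiprism: V=26, E=52, F=28.
Attach a triangular antiprism (V=6, E=12, F=8) along a 3-gon: merge 3 vertices and 3 edges, delete both glued faces → V=29, E=61, F=34.
Check: V − E + F = 29 − 61 + 34 = 2.

29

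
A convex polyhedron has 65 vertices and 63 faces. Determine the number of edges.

Here V − E + F = 2.
E = V + F − (2) = 65 + 63 − (2) = 126.

126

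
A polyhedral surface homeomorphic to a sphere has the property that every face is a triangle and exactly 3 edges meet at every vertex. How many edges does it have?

6

Each face has 3 edges and each edge borders two faces, so 2E = 3F.
Each vertex has degree 3, so 3V = 2E and hence V = 3F/3.
Euler: V − E + F = 2 ⇒ (3F/3) − (3F/2) + F = 2.
Multiply by 6: (6 − 9 + 6)F = 12, i.e. 3F = 12.
So F = 4, E = 3·4/2 = 6, V = 3·4/3 = 4.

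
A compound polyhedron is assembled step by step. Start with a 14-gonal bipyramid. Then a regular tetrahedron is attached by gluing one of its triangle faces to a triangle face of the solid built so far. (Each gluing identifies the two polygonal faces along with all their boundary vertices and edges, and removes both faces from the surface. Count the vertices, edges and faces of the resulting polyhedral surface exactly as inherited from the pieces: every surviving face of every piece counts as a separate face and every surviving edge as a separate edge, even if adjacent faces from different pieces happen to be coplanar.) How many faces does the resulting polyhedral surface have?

30

A 14-gonal bipyramid: V=16, E=42, F=28.
Attach a regular tetrahedron (V=4, E=6, F=4) along a 3-gon: merge 3 vertices and 3 edges, delete both glued faces → V=17, E=45, F=30.
Check: V − E + F = 17 − 45 + 30 = 2.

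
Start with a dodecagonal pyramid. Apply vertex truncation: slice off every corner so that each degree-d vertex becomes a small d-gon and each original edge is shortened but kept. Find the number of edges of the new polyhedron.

72

The base solid has V = 13, E = 24, F = 13.
Truncation replaces each original edge-end by a new vertex, so V′ = 2E = 48.
Each original edge survives, and each old vertex of degree d contributes d new edges; summing degrees gives Σd = 2E, so E′ = E + 2E = 3E = 72.
Each original face survives and each original vertex becomes one new face: F′ = F + V = 26.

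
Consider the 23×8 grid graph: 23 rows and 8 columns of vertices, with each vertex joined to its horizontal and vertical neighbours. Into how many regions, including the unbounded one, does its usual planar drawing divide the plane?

The grid has V = 23·8 = 184 vertices and E = 23·7 + 8·22 = 337 edges.
F = 2 − V + E = 2 − 184 + 337 = 155.

155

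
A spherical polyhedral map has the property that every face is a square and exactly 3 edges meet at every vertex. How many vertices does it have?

Each face has 4 edges and each edge borders two faces, so 2E = 4F.
Each vertex has degree 3, so 3V = 2E and hence V = 4F/3.
Euler: V − E + F = 2 ⇒ (4F/3) − (4F/2) + F = 2.
Multiply by 6: (8 − 12 + 6)F = 12, i.e. 2F = 12.
So F = 6, E = 4·6/2 = 12, V = 4·6/3 = 8.

8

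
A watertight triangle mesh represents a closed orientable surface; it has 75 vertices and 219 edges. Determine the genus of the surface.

Every face is a triangle and each edge borders two faces, so 3F = 2·219, giving F = 146.
χ = V − E + F = 75 − 219 + 146 = 2.
For a closed orientable surface χ = 2 − 2g, so g = (2 − (2))/2 = 0.

0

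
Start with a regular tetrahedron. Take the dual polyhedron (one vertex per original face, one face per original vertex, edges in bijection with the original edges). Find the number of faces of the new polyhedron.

The base solid has V = 4, E = 6, F = 4.
The dual swaps V and F and preserves E: V′ = F = 4, E′ = E = 6, F′ = V = 4.

4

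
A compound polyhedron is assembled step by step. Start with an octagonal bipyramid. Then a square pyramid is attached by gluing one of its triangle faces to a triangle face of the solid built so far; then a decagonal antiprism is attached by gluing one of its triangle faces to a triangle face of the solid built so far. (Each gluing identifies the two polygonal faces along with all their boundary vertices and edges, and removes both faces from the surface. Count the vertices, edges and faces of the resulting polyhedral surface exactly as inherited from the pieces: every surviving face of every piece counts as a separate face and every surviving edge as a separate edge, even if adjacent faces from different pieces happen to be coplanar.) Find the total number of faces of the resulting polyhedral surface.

An octagonal bipyramid: V=10, E=24, F=16.
Attach a square pyramid (V=5, E=8, F=5) along a 3-gon: merge 3 vertices and 3 edges, delete both glued faces → V=12, E=29, F=19.
Attach a decagonal antiprism (V=20, E=40, F=22) along a 3-gon: merge 3 vertices and 3 edges, delete both glued faces → V=29, E=66, F=39.
Check: V − E + F = 29 − 66 + 39 = 2.

39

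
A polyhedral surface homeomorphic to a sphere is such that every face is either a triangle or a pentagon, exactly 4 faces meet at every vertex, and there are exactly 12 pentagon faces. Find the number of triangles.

20

Let x be the number of triangles; then F = 12 + x.
Edge–face incidences: 2E = 5·12 + 3·x = 60 + 3x.
Every vertex has degree 4, so 4V = 2E.
Euler: V − E + F = 2 ⇒ (2E)/4 − E + (12 + x) = 2.
Multiply by 8: 2·(2E) − 4·(2E) + 8·(12 + x) = 16, i.e. 96 + 8x − 2·(60 + 3x) = 16.
Collecting terms: 2x − 24 = 16, so 2x = 40, so x = 20.
Then 2E = 60 + 3·20 = 120, so E = 60, V = 2E/4 = 30, F = 12 + 20 = 32.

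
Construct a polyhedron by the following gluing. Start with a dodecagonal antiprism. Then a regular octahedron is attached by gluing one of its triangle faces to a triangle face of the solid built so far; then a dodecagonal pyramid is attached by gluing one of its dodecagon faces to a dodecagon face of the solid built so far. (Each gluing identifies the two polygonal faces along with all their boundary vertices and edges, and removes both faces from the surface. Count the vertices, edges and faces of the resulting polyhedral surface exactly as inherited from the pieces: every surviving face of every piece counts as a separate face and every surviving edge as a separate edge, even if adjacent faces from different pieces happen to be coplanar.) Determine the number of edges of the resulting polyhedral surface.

69

A dodecagonal antiprism: V=24, E=48, F=26.
Attach a regular octahedron (V=6, E=12, F=8) along a 3-gon: merge 3 vertices and 3 edges, delete both glued faces → V=27, E=57, F=32.
Attach a dodecagonal pyramid (V=13, E=24, F=13) along a 12-gon: merge 12 vertices and 12 edges, delete both glued faces → V=28, E=69, F=43.
Check: V − E + F = 28 − 69 + 43 = 2.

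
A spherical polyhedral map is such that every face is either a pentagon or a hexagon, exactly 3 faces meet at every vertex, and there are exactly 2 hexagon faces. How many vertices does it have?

Let x be the number of pentagons; then F = 2 + x.
Edge–face incidences: 2E = 6·2 + 5·x = 12 + 5x.
Every vertex has degree 3, so 3V = 2E.
Euler: V − E + F = 2 ⇒ (2E)/3 − E + (2 + x) = 2.
Multiply by 6: 2·(2E) − 3·(2E) + 6·(2 + x) = 12, i.e. 12 + 6x − (12 + 5x) = 12.
Collecting terms: x = 12.
Then 2E = 12 + 5·12 = 72, so E = 36, V = 2E/3 = 24, F = 2 + 12 = 14.

24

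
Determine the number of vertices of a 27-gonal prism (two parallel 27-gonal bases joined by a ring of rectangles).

54

A prism on an n-gon has two n-gon bases and n rectangular sides: V = 2·27 = 54, E = 3·27 = 81, F = 27 + 2 = 29.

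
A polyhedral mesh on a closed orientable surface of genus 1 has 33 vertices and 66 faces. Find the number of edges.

For a closed orientable surface of genus 1, χ = 2 − 2·1 = 0.
E = V + F − (0) = 33 + 66 − (0) = 99.

99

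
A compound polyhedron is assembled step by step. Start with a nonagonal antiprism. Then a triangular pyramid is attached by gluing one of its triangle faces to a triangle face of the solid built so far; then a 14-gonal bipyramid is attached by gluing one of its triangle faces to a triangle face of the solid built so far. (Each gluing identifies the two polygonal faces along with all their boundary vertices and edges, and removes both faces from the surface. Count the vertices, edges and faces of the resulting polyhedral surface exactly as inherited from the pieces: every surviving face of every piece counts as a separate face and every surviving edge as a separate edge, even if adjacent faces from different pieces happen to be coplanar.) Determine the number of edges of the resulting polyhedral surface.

78

A nonagonal antiprism: V=18, E=36, F=20.
Attach a triangular pyramid (V=4, E=6, F=4) along a 3-gon: merge 3 vertices and 3 edges, delete both glued faces → V=19, E=39, F=22.
Attach a 14-gonal bipyramid (V=16, E=42, F=28) along a 3-gon: merge 3 vertices and 3 edges, delete both glued faces → V=32, E=78, F=48.
Check: V − E + F = 32 − 78 + 48 = 2.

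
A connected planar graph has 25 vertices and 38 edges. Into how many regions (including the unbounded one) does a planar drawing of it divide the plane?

Euler's formula for a connected plane graph: V − E + F = 2, so F = 2 − 25 + 38 = 15.

15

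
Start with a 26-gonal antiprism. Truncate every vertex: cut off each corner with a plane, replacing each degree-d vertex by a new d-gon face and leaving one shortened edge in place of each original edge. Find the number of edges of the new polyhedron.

312

The base solid has V = 52, E = 104, F = 54.
Truncation replaces each original edge-end by a new vertex, so V′ = 2E = 208.
Each original edge survives, and each old vertex of degree d contributes d new edges; summing degrees gives Σd = 2E, so E′ = E + 2E = 3E = 312.
Each original face survives and each original vertex becomes one new face: F′ = F + V = 106.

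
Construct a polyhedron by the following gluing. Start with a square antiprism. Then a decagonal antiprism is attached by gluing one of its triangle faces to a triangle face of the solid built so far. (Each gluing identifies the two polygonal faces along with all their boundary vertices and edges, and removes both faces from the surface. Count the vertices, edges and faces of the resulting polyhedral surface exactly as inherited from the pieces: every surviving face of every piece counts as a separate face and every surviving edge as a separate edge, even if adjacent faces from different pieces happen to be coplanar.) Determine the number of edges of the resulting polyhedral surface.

A square antiprism: V=8, E=16, F=10.
Attach a decagonal antiprism (V=20, E=40, F=22) along a 3-gon: merge 3 vertices and 3 edges, delete both glued faces → V=25, E=53, F=30.
Check: V − E + F = 25 − 53 + 30 = 2.

53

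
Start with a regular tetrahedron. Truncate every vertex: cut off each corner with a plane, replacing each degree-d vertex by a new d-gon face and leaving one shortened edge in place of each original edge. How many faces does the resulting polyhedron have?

The base solid has V = 4, E = 6, F = 4.
Truncation replaces each original edge-end by a new vertex, so V′ = 2E = 12.
Each original edge survives, and each old vertex of degree d contributes d new edges; summing degrees gives Σd = 2E, so E′ = E + 2E = 3E = 18.
Each original face survives and each original vertex becomes one new face: F′ = F + V = 8.

8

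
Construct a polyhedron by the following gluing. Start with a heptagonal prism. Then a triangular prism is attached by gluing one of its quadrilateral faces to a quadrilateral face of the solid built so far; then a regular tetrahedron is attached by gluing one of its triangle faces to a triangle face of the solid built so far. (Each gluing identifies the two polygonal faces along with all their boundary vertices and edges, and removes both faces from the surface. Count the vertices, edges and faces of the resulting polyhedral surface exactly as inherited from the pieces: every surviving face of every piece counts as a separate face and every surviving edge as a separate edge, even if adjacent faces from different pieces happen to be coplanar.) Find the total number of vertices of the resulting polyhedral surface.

A heptagonal prism: V=14, E=21, F=9.
Attach a triangular prism (V=6, E=9, F=5) along a 4-gon: merge 4 vertices and 4 edges, delete both glued faces → V=16, E=26, F=12.
Attach a regular tetrahedron (V=4, E=6, F=4) along a 3-gon: merge 3 vertices and 3 edges, delete both glued faces → V=17, E=29, F=14.
Check: V − E + F = 17 − 29 + 14 = 2.

17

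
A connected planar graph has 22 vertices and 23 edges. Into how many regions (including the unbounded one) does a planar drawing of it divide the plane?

3

Euler's formula for a connected plane graph: V − E + F = 2, so F = 2 − 22 + 23 = 3.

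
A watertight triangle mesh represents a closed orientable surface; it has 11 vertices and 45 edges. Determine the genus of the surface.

3

Every face is a triangle and each edge borders two faces, so 3F = 2·45, giving F = 30.
χ = V − E + F = 11 − 45 + 30 = -4.
For a closed orientable surface χ = 2 − 2g, so g = (2 − (-4))/2 = 3.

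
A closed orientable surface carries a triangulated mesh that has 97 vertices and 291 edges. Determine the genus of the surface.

1

Every face is a triangle and each edge borders two faces, so 3F = 2·291, giving F = 194.
χ = V − E + F = 97 − 291 + 194 = 0.
For a closed orientable surface χ = 2 − 2g, so g = (2 − (0))/2 = 1.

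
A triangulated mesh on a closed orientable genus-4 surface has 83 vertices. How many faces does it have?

χ = 2 − 2·4 = -6, and every face is a triangle so 3F = 2E.
V − E + F = -6 with E = 3F/2 gives 83 − (3/2 − 1)·F = -6, so F = 178 and E = 267.

178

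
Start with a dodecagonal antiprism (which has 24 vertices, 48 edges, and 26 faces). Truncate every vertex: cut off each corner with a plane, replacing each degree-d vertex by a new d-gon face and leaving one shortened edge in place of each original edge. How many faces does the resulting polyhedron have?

Truncation replaces each original edge-end by a new vertex, so V′ = 2E = 96.
Each original edge survives, and each old vertex of degree d contributes d new edges; summing degrees gives Σd = 2E, so E′ = E + 2E = 3E = 144.
Each original face survives and each original vertex becomes one new face: F′ = F + V = 50.

50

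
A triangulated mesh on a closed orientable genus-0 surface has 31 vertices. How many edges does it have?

87

χ = 2 − 2·0 = 2, and every face is a triangle so 3F = 2E.
V − E + F = 2 with E = 3F/2 gives 31 − (3/2 − 1)·F = 2, so F = 58 and E = 87.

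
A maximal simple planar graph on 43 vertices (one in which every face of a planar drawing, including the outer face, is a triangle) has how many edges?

123

In a plane triangulation 3F = 2E and V − E + F = 2, so E = 3V − 6 = 3·43 − 6 = 123.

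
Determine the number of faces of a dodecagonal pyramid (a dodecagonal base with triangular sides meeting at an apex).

A pyramid on an n-gon base has one n-gon and n triangles: V = 12 + 1 = 13, E = 2·12 = 24, F = 12 + 1 = 13.

13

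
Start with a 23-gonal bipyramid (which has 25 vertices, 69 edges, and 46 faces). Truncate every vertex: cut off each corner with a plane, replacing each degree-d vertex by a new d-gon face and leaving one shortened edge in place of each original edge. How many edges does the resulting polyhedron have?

Truncation replaces each original edge-end by a new vertex, so V′ = 2E = 138.
Each original edge survives, and each old vertex of degree d contributes d new edges; summing degrees gives Σd = 2E, so E′ = E + 2E = 3E = 207.
Each original face survives and each original vertex becomes one new face: F′ = F + V = 71.

207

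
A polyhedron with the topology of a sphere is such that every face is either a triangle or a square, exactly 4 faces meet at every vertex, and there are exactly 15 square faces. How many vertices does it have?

Let x be the number of triangles; then F = 15 + x.
Edge–face incidences: 2E = 4·15 + 3·x = 60 + 3x.
Every vertex has degree 4, so 4V = 2E.
Euler: V − E + F = 2 ⇒ (2E)/4 − E + (15 + x) = 2.
Multiply by 8: 2·(2E) − 4·(2E) + 8·(15 + x) = 16, i.e. 120 + 8x − 2·(60 + 3x) = 16.
Collecting terms: 2x = 16, so x = 8.
Then 2E = 60 + 3·8 = 84, so E = 42, V = 2E/4 = 21, F = 15 + 8 = 23.

21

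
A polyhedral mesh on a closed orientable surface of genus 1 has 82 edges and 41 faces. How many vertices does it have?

41

For a closed orientable surface of genus 1, χ = 2 − 2·1 = 0.
V = 0 + E − F = 0 + 82 − 41 = 41.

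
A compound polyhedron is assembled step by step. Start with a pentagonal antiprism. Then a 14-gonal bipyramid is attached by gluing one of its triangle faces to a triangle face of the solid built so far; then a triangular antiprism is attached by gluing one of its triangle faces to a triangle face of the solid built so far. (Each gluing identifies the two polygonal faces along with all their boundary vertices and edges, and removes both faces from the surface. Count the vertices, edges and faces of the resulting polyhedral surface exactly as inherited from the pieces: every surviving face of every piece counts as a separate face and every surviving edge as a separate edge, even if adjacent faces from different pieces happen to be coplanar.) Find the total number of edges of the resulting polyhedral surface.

A pentagonal antiprism: V=10, E=20, F=12.
Attach a 14-gonal bipyramid (V=16, E=42, F=28) along a 3-gon: merge 3 vertices and 3 edges, delete both glued faces → V=23, E=59, F=38.
Attach a triangular antiprism (V=6, E=12, F=8) along a 3-gon: merge 3 vertices and 3 edges, delete both glued faces → V=26, E=68, F=44.
Check: V − E + F = 26 − 68 + 44 = 2.

68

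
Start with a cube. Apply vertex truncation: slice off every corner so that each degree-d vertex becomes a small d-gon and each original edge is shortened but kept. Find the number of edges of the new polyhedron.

The base solid has V = 8, E = 12, F = 6.
Truncation replaces each original edge-end by a new vertex, so V′ = 2E = 24.
Each original edge survives, and each old vertex of degree d contributes d new edges; summing degrees gives Σd = 2E, so E′ = E + 2E = 3E = 36.
Each original face survives and each original vertex becomes one new face: F′ = F + V = 14.

36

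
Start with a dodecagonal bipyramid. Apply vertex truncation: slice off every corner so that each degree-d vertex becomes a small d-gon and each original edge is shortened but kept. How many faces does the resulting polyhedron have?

38

The base solid has V = 14, E = 36, F = 24.
Truncation replaces each original edge-end by a new vertex, so V′ = 2E = 72.
Each original edge survives, and each old vertex of degree d contributes d new edges; summing degrees gives Σd = 2E, so E′ = E + 2E = 3E = 108.
Each original face survives and each original vertex becomes one new face: F′ = F + V = 38.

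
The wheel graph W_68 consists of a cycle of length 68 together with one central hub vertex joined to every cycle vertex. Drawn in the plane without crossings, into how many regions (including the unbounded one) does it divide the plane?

69

W_68 has V = 68 + 1 = 69 vertices and E = 2·68 = 136 edges.
By Euler's formula F = 2 − V + E = 2 − 69 + 136 = 69.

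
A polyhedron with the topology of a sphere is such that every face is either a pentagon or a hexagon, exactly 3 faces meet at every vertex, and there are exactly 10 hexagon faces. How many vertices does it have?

Let x be the number of pentagons; then F = 10 + x.
Edge–face incidences: 2E = 6·10 + 5·x = 60 + 5x.
Every vertex has degree 3, so 3V = 2E.
Euler: V − E + F = 2 ⇒ (2E)/3 − E + (10 + x) = 2.
Multiply by 6: 2·(2E) − 3·(2E) + 6·(10 + x) = 12, i.e. 60 + 6x − (60 + 5x) = 12.
Collecting terms: x = 12.
Then 2E = 60 + 5·12 = 120, so E = 60, V = 2E/3 = 40, F = 10 + 12 = 22.

40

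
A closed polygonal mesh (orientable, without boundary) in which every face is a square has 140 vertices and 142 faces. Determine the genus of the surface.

2

Every face is a square, so 2E = 4·142 = 568, giving E = 284.
χ = V − E + F = 140 − 284 + 142 = -2.
For a closed orientable surface χ = 2 − 2g, so g = (2 − (-2))/2 = 2.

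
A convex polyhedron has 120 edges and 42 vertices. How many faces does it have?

Here V − E + F = 2.
F = 2 − V + E = 2 − 42 + 120 = 80.

80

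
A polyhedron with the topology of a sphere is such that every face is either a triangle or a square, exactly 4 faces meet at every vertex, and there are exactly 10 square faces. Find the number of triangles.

Let x be the number of triangles; then F = 10 + x.
Edge–face incidences: 2E = 4·10 + 3·x = 40 + 3x.
Every vertex has degree 4, so 4V = 2E.
Euler: V − E + F = 2 ⇒ (2E)/4 − E + (10 + x) = 2.
Multiply by 8: 2·(2E) − 4·(2E) + 8·(10 + x) = 16, i.e. 80 + 8x − 2·(40 + 3x) = 16.
Collecting terms: 2x = 16, so x = 8.
Then 2E = 40 + 3·8 = 64, so E = 32, V = 2E/4 = 16, F = 10 + 8 = 18.

8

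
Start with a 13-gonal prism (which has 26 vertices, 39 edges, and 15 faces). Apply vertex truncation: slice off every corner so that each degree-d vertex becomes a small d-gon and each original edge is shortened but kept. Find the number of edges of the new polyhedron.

Truncation replaces each original edge-end by a new vertex, so V′ = 2E = 78.
Each original edge survives, and each old vertex of degree d contributes d new edges; summing degrees gives Σd = 2E, so E′ = E + 2E = 3E = 117.
Each original face survives and each original vertex becomes one new face: F′ = F + V = 41.

117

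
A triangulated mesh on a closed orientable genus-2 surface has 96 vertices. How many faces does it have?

χ = 2 − 2·2 = -2, and every face is a triangle so 3F = 2E.
V − E + F = -2 with E = 3F/2 gives 96 − (3/2 − 1)·F = -2, so F = 196 and E = 294.

196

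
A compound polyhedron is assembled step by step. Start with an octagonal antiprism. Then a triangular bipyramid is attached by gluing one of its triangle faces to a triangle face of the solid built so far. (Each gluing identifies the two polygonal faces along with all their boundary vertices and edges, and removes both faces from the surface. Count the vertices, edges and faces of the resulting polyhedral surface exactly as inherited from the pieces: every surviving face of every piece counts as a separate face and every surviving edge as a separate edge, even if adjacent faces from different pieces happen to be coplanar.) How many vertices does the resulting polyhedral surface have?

18

An octagonal antiprism: V=16, E=32, F=18.
Attach a triangular bipyramid (V=5, E=9, F=6) along a 3-gon: merge 3 vertices and 3 edges, delete both glued faces → V=18, E=38, F=22.
Check: V − E + F = 18 − 38 + 22 = 2.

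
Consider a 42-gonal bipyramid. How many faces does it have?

A bipyramid over an n-gon has 2n triangular faces and n + 2 vertices: V = 42 + 2 = 44, E = 3·42 = 126, F = 2·42 = 84.

84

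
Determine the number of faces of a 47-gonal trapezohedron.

The n-trapezohedron (dual of the n-antiprism) has V = 2·47 + 2 = 96, E = 4·47 = 188, F = 2·47 = 94.

94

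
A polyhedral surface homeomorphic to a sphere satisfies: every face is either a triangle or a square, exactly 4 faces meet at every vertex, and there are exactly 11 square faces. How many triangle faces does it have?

Let x be the number of triangles; then F = 11 + x.
Edge–face incidences: 2E = 4·11 + 3·x = 44 + 3x.
Every vertex has degree 4, so 4V = 2E.
Euler: V − E + F = 2 ⇒ (2E)/4 − E + (11 + x) = 2.
Multiply by 8: 2·(2E) − 4·(2E) + 8·(11 + x) = 16, i.e. 88 + 8x − 2·(44 + 3x) = 16.
Collecting terms: 2x = 16, so x = 8.
Then 2E = 44 + 3·8 = 68, so E = 34, V = 2E/4 = 17, F = 11 + 8 = 19.

8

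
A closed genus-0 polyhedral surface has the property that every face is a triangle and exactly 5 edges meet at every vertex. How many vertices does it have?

12

Each face has 3 edges and each edge borders two faces, so 2E = 3F.
Each vertex has degree 5, so 5V = 2E and hence V = 3F/5.
Euler: V − E + F = 2 ⇒ (3F/5) − (3F/2) + F = 2.
Multiply by 10: (6 − 15 + 10)F = 20, i.e. 1F = 20.
So F = 20, E = 3·20/2 = 30, V = 3·20/5 = 12.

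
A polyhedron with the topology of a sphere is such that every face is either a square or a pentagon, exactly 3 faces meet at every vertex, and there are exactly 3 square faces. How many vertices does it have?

Let x be the number of pentagons; then F = 3 + x.
Edge–face incidences: 2E = 4·3 + 5·x = 12 + 5x.
Every vertex has degree 3, so 3V = 2E.
Euler: V − E + F = 2 ⇒ (2E)/3 − E + (3 + x) = 2.
Multiply by 6: 2·(2E) − 3·(2E) + 6·(3 + x) = 12, i.e. 18 + 6x − (12 + 5x) = 12.
Collecting terms: x + 6 = 12, so x = 6.
Then 2E = 12 + 5·6 = 42, so E = 21, V = 2E/3 = 14, F = 3 + 6 = 9.

14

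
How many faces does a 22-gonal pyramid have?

23

A pyramid on an n-gon base has one n-gon and n triangles: V = 22 + 1 = 23, E = 2·22 = 44, F = 22 + 1 = 23.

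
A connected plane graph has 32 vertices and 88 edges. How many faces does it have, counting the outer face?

Euler's formula for a connected plane graph: V − E + F = 2, so F = 2 − 32 + 88 = 58.

58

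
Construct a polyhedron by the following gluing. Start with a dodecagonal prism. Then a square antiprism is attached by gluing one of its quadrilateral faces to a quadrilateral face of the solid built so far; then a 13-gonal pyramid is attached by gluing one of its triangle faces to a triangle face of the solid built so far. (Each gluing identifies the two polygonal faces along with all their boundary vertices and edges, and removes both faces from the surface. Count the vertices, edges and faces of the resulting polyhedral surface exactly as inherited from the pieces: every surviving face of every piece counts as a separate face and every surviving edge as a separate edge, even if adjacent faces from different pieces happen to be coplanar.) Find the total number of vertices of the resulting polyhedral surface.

A dodecagonal prism: V=24, E=36, F=14.
Attach a square antiprism (V=8, E=16, F=10) along a 4-gon: merge 4 vertices and 4 edges, delete both glued faces → V=28, E=48, F=22.
Attach a 13-gonal pyramid (V=14, E=26, F=14) along a 3-gon: merge 3 vertices and 3 edges, delete both glued faces → V=39, E=71, F=34.
Check: V − E + F = 39 − 71 + 34 = 2.

39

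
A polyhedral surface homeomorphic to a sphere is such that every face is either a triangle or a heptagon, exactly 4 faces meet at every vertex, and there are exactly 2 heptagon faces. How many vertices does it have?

Let x be the number of triangles; then F = 2 + x.
Edge–face incidences: 2E = 7·2 + 3·x = 14 + 3x.
Every vertex has degree 4, so 4V = 2E.
Euler: V − E + F = 2 ⇒ (2E)/4 − E + (2 + x) = 2.
Multiply by 8: 2·(2E) − 4·(2E) + 8·(2 + x) = 16, i.e. 16 + 8x − 2·(14 + 3x) = 16.
Collecting terms: 2x − 12 = 16, so 2x = 28, so x = 14.
Then 2E = 14 + 3·14 = 56, so E = 28, V = 2E/4 = 14, F = 2 + 14 = 16.

14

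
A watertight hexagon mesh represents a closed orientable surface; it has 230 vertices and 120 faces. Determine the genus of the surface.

6

Every face is a hexagon, so 2E = 6·120 = 720, giving E = 360.
χ = V − E + F = 230 − 360 + 120 = -10.
For a closed orientable surface χ = 2 − 2g, so g = (2 − (-10))/2 = 6.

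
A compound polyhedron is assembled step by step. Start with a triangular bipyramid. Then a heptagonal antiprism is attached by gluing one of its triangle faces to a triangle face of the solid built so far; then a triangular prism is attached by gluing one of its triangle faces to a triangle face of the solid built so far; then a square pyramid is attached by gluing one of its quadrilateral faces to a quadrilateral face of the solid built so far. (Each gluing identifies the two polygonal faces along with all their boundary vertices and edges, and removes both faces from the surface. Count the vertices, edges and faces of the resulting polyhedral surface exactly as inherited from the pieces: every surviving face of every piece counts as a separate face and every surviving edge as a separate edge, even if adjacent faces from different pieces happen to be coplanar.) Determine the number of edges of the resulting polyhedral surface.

A triangular bipyramid: V=5, E=9, F=6.
Attach a heptagonal antiprism (V=14, E=28, F=16) along a 3-gon: merge 3 vertices and 3 edges, delete both glued faces → V=16, E=34, F=20.
Attach a triangular prism (V=6, E=9, F=5) along a 3-gon: merge 3 vertices and 3 edges, delete both glued faces → V=19, E=40, F=23.
Attach a square pyramid (V=5, E=8, F=5) along a 4-gon: merge 4 vertices and 4 edges, delete both glued faces → V=20, E=44, F=26.
Check: V − E + F = 20 − 44 + 26 = 2.

44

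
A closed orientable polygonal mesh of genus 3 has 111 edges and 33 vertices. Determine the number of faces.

For a closed orientable surface of genus 3, χ = 2 − 2·3 = -4.
F = -4 − V + E = -4 − 33 + 111 = 74.

74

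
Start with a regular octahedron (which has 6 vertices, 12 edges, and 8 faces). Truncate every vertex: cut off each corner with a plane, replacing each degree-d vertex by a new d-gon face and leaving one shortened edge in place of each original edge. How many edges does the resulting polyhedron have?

36

Truncation replaces each original edge-end by a new vertex, so V′ = 2E = 24.
Each original edge survives, and each old vertex of degree d contributes d new edges; summing degrees gives Σd = 2E, so E′ = E + 2E = 3E = 36.
Each original face survives and each original vertex becomes one new face: F′ = F + V = 14.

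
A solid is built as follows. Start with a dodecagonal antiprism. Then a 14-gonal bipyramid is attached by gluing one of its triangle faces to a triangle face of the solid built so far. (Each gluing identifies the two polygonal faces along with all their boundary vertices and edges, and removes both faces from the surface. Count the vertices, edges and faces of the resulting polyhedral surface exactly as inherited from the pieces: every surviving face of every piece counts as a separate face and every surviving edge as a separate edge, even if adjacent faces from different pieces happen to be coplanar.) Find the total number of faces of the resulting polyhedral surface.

52

A dodecagonal antiprism: V=24, E=48, F=26.
Attach a 14-gonal bipyramid (V=16, E=42, F=28) along a 3-gon: merge 3 vertices and 3 edges, delete both glued faces → V=37, E=87, F=52.
Check: V − E + F = 37 − 87 + 52 = 2.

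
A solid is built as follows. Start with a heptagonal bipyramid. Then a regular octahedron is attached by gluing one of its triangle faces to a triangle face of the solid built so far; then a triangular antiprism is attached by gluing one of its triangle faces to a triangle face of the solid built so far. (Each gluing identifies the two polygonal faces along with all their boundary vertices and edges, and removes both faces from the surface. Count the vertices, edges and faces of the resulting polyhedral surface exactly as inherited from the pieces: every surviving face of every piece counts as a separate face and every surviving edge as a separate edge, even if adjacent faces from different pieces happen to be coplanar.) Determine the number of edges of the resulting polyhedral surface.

39

A heptagonal bipyramid: V=9, E=21, F=14.
Attach a regular octahedron (V=6, E=12, F=8) along a 3-gon: merge 3 vertices and 3 edges, delete both glued faces → V=12, E=30, F=20.
Attach a triangular antiprism (V=6, E=12, F=8) along a 3-gon: merge 3 vertices and 3 edges, delete both glued faces → V=15, E=39, F=26.
Check: V − E + F = 15 − 39 + 26 = 2.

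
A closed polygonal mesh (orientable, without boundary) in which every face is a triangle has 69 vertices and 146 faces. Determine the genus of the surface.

Every face is a triangle, so 2E = 3·146 = 438, giving E = 219.
χ = V − E + F = 69 − 219 + 146 = -4.
For a closed orientable surface χ = 2 − 2g, so g = (2 − (-4))/2 = 3.

3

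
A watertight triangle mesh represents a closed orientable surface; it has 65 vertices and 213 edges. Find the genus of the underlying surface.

Every face is a triangle and each edge borders two faces, so 3F = 2·213, giving F = 142.
χ = V − E + F = 65 − 213 + 142 = -6.
For a closed orientable surface χ = 2 − 2g, so g = (2 − (-6))/2 = 4.

4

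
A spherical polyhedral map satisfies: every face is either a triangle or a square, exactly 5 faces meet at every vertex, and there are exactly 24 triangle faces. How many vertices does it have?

Let x be the number of squares; then F = 24 + x.
Edge–face incidences: 2E = 3·24 + 4·x = 72 + 4x.
Every vertex has degree 5, so 5V = 2E.
Euler: V − E + F = 2 ⇒ (2E)/5 − E + (24 + x) = 2.
Multiply by 10: 2·(2E) − 5·(2E) + 10·(24 + x) = 20, i.e. 240 + 10x − 3·(72 + 4x) = 20.
Collecting terms: −2x + 24 = 20, so −2x = −4, so x = 2.
Then 2E = 72 + 4·2 = 80, so E = 40, V = 2E/5 = 16, F = 24 + 2 = 26.

16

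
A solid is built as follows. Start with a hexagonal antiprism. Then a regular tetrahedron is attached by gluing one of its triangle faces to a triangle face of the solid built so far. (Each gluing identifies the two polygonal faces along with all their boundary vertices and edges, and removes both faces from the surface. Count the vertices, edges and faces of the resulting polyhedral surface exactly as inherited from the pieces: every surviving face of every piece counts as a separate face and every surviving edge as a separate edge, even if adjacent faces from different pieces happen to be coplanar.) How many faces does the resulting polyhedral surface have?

16

A hexagonal antiprism: V=12, E=24, F=14.
Attach a regular tetrahedron (V=4, E=6, F=4) along a 3-gon: merge 3 vertices and 3 edges, delete both glued faces → V=13, E=27, F=16.
Check: V − E + F = 13 − 27 + 16 = 2.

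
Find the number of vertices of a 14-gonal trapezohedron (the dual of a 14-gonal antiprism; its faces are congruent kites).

The n-trapezohedron (dual of the n-antiprism) has V = 2·14 + 2 = 30, E = 4·14 = 56, F = 2·14 = 28.

30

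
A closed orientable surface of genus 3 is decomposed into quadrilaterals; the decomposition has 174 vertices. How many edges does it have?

χ = 2 − 2·3 = -4, and every face is a square so 4F = 2E.
V − E + F = -4 with E = 4F/2 gives 174 − (4/2 − 1)·F = -4, so F = 178 and E = 356.

356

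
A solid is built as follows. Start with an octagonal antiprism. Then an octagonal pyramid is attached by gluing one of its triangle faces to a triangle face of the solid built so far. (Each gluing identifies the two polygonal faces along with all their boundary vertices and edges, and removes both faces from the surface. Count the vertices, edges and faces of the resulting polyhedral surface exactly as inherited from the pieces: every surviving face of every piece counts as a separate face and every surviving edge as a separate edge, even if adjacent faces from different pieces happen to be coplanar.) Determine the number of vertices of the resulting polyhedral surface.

An octagonal antiprism: V=16, E=32, F=18.
Attach an octagonal pyramid (V=9, E=16, F=9) along a 3-gon: merge 3 vertices and 3 edges, delete both glued faces → V=22, E=45, F=25.
Check: V − E + F = 22 − 45 + 25 = 2.

22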